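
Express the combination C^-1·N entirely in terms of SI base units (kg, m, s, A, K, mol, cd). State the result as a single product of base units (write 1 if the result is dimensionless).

C = A·s = s·A (charge = current × time).
So C⁻¹ = s⁻¹·A⁻¹.
N = kg·m/s² = kg·m·s⁻² (force = mass × acceleration).
Combining: C⁻¹·N = (s⁻¹·A⁻¹) · (kg·m·s⁻²) = kg·m·s⁻³·A⁻¹.

kg·m·s⁻³·A⁻¹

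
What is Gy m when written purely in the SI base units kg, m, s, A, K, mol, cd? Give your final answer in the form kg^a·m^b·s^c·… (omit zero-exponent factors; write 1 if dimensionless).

m³·s⁻²

Gy = m²·s⁻².
Combining: Gy·m = (m²·s⁻²) · m = m³·s⁻².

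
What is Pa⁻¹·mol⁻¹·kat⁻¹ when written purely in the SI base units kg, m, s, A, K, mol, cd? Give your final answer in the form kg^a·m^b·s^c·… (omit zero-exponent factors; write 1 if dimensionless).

Pa = kg·m⁻¹·s⁻².
So Pa⁻¹ = kg⁻¹·m·s².
kat = s⁻¹·mol.
So kat⁻¹ = s·mol⁻¹.
Combining: Pa⁻¹·mol⁻¹·kat⁻¹ = (kg⁻¹·m·s²) · mol⁻¹ · (s·mol⁻¹) = kg⁻¹·m·s³·mol⁻².

kg⁻¹·m·s³·mol⁻²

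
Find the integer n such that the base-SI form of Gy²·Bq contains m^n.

Gy = m²·s⁻².
So Gy² = m⁴·s⁻⁴.
Bq = s⁻¹.
Combining: Gy²·Bq = (m⁴·s⁻⁴) · s⁻¹ = m⁴·s⁻⁵.
The exponent of m is 4.

4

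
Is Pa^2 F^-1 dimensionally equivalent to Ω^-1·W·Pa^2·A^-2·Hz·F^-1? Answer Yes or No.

Left side:
  Pa = N/m² (pressure = force per area),
      = kg·m⁻¹·s⁻².
  So Pa² = kg²·m⁻²·s⁻⁴.
  F = C/V (capacitance = charge per voltage),
      = A·s/(kg·m²·s⁻³·A⁻¹) (substituting C and V),
      = kg⁻¹·m⁻²·s⁴·A².
  So F⁻¹ = kg·m²·s⁻⁴·A⁻².
  Combining: Pa²·F⁻¹ = (kg²·m⁻²·s⁻⁴) · (kg·m²·s⁻⁴·A⁻²) = kg³·s⁻⁸·A⁻².
Right side:
  Ω = V/A (resistance = voltage per current),
      = kg·m²·s⁻³·A⁻².
  So Ω⁻¹ = kg⁻¹·m⁻²·s³·A².
  W = J/s (power = energy per time),
      = kg·m²·s⁻³.
  Pa = N/m² (pressure = force per area),
      = kg·m⁻¹·s⁻².
  So Pa² = kg²·m⁻²·s⁻⁴.
  Hz = 1/s = s⁻¹ (frequency is cycles per second).
  F = C/V (capacitance = charge per voltage),
      = A·s/(kg·m²·s⁻³·A⁻¹) (substituting C and V),
      = kg⁻¹·m⁻²·s⁴·A².
  So F⁻¹ = kg·m²·s⁻⁴·A⁻².
  Combining: Ω⁻¹·W·Pa²·A⁻²·Hz·F⁻¹ = (kg⁻¹·m⁻²·s³·A²) · (kg·m²·s⁻³) · (kg²·m⁻²·s⁻⁴) · A⁻² · s⁻¹ · (kg·m²·s⁻⁴·A⁻²) = kg³·s⁻⁹·A⁻².
Left is kg³·s⁻⁸·A⁻²; right is kg³·s⁻⁹·A⁻² — different.

No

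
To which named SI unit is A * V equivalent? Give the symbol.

V = kg·m²·s⁻³·A⁻¹.
Combining: A·V = A · (kg·m²·s⁻³·A⁻¹) = kg·m²·s⁻³.
kg·m²·s⁻³ is the base-SI form of the watt.

W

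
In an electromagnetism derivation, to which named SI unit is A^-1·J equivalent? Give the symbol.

J = kg·m²·s⁻².
Combining: A⁻¹·J = A⁻¹ · (kg·m²·s⁻²) = kg·m²·s⁻²·A⁻¹.
kg·m²·s⁻²·A⁻¹ is the base-SI form of the weber.

Wb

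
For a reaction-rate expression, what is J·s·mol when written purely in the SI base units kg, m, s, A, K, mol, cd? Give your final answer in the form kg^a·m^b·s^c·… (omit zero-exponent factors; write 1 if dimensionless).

J = kg·m²·s⁻².
Combining: J·s·mol = (kg·m²·s⁻²) · s · mol = kg·m²·s⁻¹·mol.

kg·m²·s⁻¹·mol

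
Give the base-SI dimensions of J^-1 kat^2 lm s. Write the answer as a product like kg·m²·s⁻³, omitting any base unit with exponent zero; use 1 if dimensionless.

kg⁻¹·m⁻²·s·mol²·cd

J = N·m (work = force × distance),
    = kg·m²·s⁻².
So J⁻¹ = kg⁻¹·m⁻²·s².
kat = mol/s = s⁻¹·mol (catalytic activity).
So kat² = s⁻²·mol².
lm = cd·sr = cd (luminous flux; sr is dimensionless).
Combining: J⁻¹·kat²·lm·s = (kg⁻¹·m⁻²·s²) · (s⁻²·mol²) · cd · s = kg⁻¹·m⁻²·s·mol²·cd.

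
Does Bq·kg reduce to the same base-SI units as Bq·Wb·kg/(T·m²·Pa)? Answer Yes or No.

Left side:
  Bq = 1/s = s⁻¹ (activity is decays per second).
  Combining: Bq·kg = s⁻¹ · kg = kg·s⁻¹.
Right side:
  T = Wb/m² (flux density = flux per area),
      = kg·s⁻²·A⁻¹.
  So T⁻¹ = kg⁻¹·s²·A.
  Bq = 1/s = s⁻¹ (activity is decays per second).
  Wb = V·s (flux: a volt is a weber per second),
      = kg·m²·s⁻²·A⁻¹.
  Pa = N/m² (pressure = force per area),
      = kg·m⁻¹·s⁻².
  So Pa⁻¹ = kg⁻¹·m·s².
  Combining: T⁻¹·Bq·Wb·m⁻²·Pa⁻¹·kg = (kg⁻¹·s²·A) · s⁻¹ · (kg·m²·s⁻²·A⁻¹) · m⁻² · (kg⁻¹·m·s²) · kg = m·s.
Left is kg·s⁻¹; right is m·s — different.

No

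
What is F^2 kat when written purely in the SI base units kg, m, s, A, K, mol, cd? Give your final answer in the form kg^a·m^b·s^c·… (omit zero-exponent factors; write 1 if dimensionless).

kg⁻²·m⁻⁴·s⁷·A⁴·mol

F = C/V (capacitance = charge per voltage),
    = A·s/(kg·m²·s⁻³·A⁻¹) (substituting C and V),
    = kg⁻¹·m⁻²·s⁴·A².
So F² = kg⁻²·m⁻⁴·s⁸·A⁴.
kat = mol/s = s⁻¹·mol (catalytic activity).
Combining: F²·kat = (kg⁻²·m⁻⁴·s⁸·A⁴) · (s⁻¹·mol) = kg⁻²·m⁻⁴·s⁷·A⁴·mol.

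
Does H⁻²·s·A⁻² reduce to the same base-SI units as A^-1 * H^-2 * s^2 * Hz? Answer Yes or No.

Left side:
  H = kg·m²·s⁻²·A⁻².
  So H⁻² = kg⁻²·m⁻⁴·s⁴·A⁴.
  Combining: H⁻²·s·A⁻² = (kg⁻²·m⁻⁴·s⁴·A⁴) · s · A⁻² = kg⁻²·m⁻⁴·s⁵·A².
Right side:
  H = Wb/A (inductance = flux per current),
      = kg·m²·s⁻²·A⁻².
  So H⁻² = kg⁻²·m⁻⁴·s⁴·A⁴.
  Hz = 1/s = s⁻¹ (frequency is cycles per second).
  Combining: A⁻¹·H⁻²·s²·Hz = A⁻¹ · (kg⁻²·m⁻⁴·s⁴·A⁴) · s² · s⁻¹ = kg⁻²·m⁻⁴·s⁵·A³.
Left is kg⁻²·m⁻⁴·s⁵·A²; right is kg⁻²·m⁻⁴·s⁵·A³ — different.

No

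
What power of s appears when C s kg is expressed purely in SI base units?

2

C = s·A.
Combining: C·s·kg = (s·A) · s · kg = kg·s²·A.
The exponent of s is 2.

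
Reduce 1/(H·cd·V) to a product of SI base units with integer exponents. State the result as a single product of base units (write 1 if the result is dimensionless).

H = Wb/A (inductance = flux per current),
    = kg·m²·s⁻²·A⁻².
So H⁻¹ = kg⁻¹·m⁻²·s²·A².
V = W/A (potential = power per current),
    = kg·m²·s⁻³·A⁻¹.
So V⁻¹ = kg⁻¹·m⁻²·s³·A.
Combining: H⁻¹·cd⁻¹·V⁻¹ = (kg⁻¹·m⁻²·s²·A²) · cd⁻¹ · (kg⁻¹·m⁻²·s³·A) = kg⁻²·m⁻⁴·s⁵·A³·cd⁻¹.

kg⁻²·m⁻⁴·s⁵·A³·cd⁻¹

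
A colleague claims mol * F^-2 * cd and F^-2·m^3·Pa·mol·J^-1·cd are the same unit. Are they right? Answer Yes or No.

Yes

Left side:
  F = kg⁻¹·m⁻²·s⁴·A².
  So F⁻² = kg²·m⁴·s⁻⁸·A⁻⁴.
  Combining: mol·F⁻²·cd = mol · (kg²·m⁴·s⁻⁸·A⁻⁴) · cd = kg²·m⁴·s⁻⁸·A⁻⁴·mol·cd.
Right side:
  F = C/V (capacitance = charge per voltage),
      = A·s/(kg·m²·s⁻³·A⁻¹) (substituting C and V),
      = kg⁻¹·m⁻²·s⁴·A².
  So F⁻² = kg²·m⁴·s⁻⁸·A⁻⁴.
  Pa = N/m² (pressure = force per area),
      = kg·m⁻¹·s⁻².
  J = N·m (work = force × distance),
      = kg·m²·s⁻².
  So J⁻¹ = kg⁻¹·m⁻²·s².
  Combining: F⁻²·m³·Pa·mol·J⁻¹·cd = (kg²·m⁴·s⁻⁸·A⁻⁴) · m³ · (kg·m⁻¹·s⁻²) · mol · (kg⁻¹·m⁻²·s²) · cd = kg²·m⁴·s⁻⁸·A⁻⁴·mol·cd.
Both reduce to kg²·m⁴·s⁻⁸·A⁻⁴·mol·cd.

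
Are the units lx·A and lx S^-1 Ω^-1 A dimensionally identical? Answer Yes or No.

Yes

Left side:
  lx = lm/m² (illuminance = luminous flux per area),
      = m⁻²·cd.
  Combining: lx·A = (m⁻²·cd) · A = m⁻²·A·cd.
Right side:
  lx = m⁻²·cd.
  S = kg⁻¹·m⁻²·s³·A².
  So S⁻¹ = kg·m²·s⁻³·A⁻².
  Ω = kg·m²·s⁻³·A⁻².
  So Ω⁻¹ = kg⁻¹·m⁻²·s³·A².
  Combining: lx·S⁻¹·Ω⁻¹·A = (m⁻²·cd) · (kg·m²·s⁻³·A⁻²) · (kg⁻¹·m⁻²·s³·A²) · A = m⁻²·A·cd.
Both reduce to m⁻²·A·cd.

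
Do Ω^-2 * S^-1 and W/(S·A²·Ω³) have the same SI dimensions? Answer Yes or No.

Left side:
  Ω = kg·m²·s⁻³·A⁻².
  So Ω⁻² = kg⁻²·m⁻⁴·s⁶·A⁴.
  S = kg⁻¹·m⁻²·s³·A².
  So S⁻¹ = kg·m²·s⁻³·A⁻².
  Combining: Ω⁻²·S⁻¹ = (kg⁻²·m⁻⁴·s⁶·A⁴) · (kg·m²·s⁻³·A⁻²) = kg⁻¹·m⁻²·s³·A².
Right side:
  W = J/s (power = energy per time),
      = kg·m²·s⁻³.
  S = 1/Ω (conductance is reciprocal resistance),
      = kg⁻¹·m⁻²·s³·A².
  So S⁻¹ = kg·m²·s⁻³·A⁻².
  Ω = V/A (resistance = voltage per current),
      = kg·m²·s⁻³·A⁻².
  So Ω⁻³ = kg⁻³·m⁻⁶·s⁹·A⁶.
  Combining: W·S⁻¹·A⁻²·Ω⁻³ = (kg·m²·s⁻³) · (kg·m²·s⁻³·A⁻²) · A⁻² · (kg⁻³·m⁻⁶·s⁹·A⁶) = kg⁻¹·m⁻²·s³·A².
Both reduce to kg⁻¹·m⁻²·s³·A².

Yes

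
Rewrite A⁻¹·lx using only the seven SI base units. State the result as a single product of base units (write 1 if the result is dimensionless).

lx = m⁻²·cd.
Combining: A⁻¹·lx = A⁻¹ · (m⁻²·cd) = m⁻²·A⁻¹·cd.

m⁻²·A⁻¹·cd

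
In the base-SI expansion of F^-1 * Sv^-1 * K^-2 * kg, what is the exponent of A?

F = C/V (capacitance = charge per voltage),
    = A·s/(kg·m²·s⁻³·A⁻¹) (substituting C and V),
    = kg⁻¹·m⁻²·s⁴·A².
So F⁻¹ = kg·m²·s⁻⁴·A⁻².
Sv = J/kg (equivalent dose = energy per mass),
    = m²·s⁻².
So Sv⁻¹ = m⁻²·s².
Combining: F⁻¹·Sv⁻¹·K⁻²·kg = (kg·m²·s⁻⁴·A⁻²) · (m⁻²·s²) · K⁻² · kg = kg²·s⁻²·A⁻²·K⁻².
The exponent of A is -2.

-2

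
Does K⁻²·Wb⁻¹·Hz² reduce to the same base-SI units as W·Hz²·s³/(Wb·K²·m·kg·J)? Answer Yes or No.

No

Left side:
  Wb = V·s (flux: a volt is a weber per second),
      = kg·m²·s⁻²·A⁻¹.
  So Wb⁻¹ = kg⁻¹·m⁻²·s²·A.
  Hz = 1/s = s⁻¹ (frequency is cycles per second).
  So Hz² = s⁻².
  Combining: K⁻²·Wb⁻¹·Hz² = K⁻² · (kg⁻¹·m⁻²·s²·A) · s⁻² = kg⁻¹·m⁻²·A·K⁻².
Right side:
  W = J/s (power = energy per time),
      = kg·m²·s⁻³.
  Wb = V·s (flux: a volt is a weber per second),
      = kg·m²·s⁻²·A⁻¹.
  So Wb⁻¹ = kg⁻¹·m⁻²·s²·A.
  Hz = 1/s = s⁻¹ (frequency is cycles per second).
  So Hz² = s⁻².
  J = N·m (work = force × distance),
      = kg·m²·s⁻².
  So J⁻¹ = kg⁻¹·m⁻²·s².
  Combining: W·Wb⁻¹·K⁻²·m⁻¹·kg⁻¹·Hz²·s³·J⁻¹ = (kg·m²·s⁻³) · (kg⁻¹·m⁻²·s²·A) · K⁻² · m⁻¹ · kg⁻¹ · s⁻² · s³ · (kg⁻¹·m⁻²·s²) = kg⁻²·m⁻³·s²·A·K⁻².
Left is kg⁻¹·m⁻²·A·K⁻²; right is kg⁻²·m⁻³·s²·A·K⁻² — different.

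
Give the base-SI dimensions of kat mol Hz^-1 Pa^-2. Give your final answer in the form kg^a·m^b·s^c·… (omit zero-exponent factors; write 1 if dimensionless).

kat = s⁻¹·mol.
Hz = s⁻¹.
So Hz⁻¹ = s.
Pa = kg·m⁻¹·s⁻².
So Pa⁻² = kg⁻²·m²·s⁴.
Combining: kat·mol·Hz⁻¹·Pa⁻² = (s⁻¹·mol) · mol · s · (kg⁻²·m²·s⁴) = kg⁻²·m²·s⁴·mol².

kg⁻²·m²·s⁴·mol²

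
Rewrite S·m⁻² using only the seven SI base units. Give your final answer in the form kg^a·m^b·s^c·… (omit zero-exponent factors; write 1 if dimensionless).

S = 1/Ω (conductance is reciprocal resistance),
    = kg⁻¹·m⁻²·s³·A².
Combining: S·m⁻² = (kg⁻¹·m⁻²·s³·A²) · m⁻² = kg⁻¹·m⁻⁴·s³·A².

kg⁻¹·m⁻⁴·s³·A²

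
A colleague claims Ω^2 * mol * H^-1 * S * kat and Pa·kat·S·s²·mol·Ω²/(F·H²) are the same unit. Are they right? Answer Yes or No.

No

Left side:
  Ω = kg·m²·s⁻³·A⁻².
  So Ω² = kg²·m⁴·s⁻⁶·A⁻⁴.
  H = kg·m²·s⁻²·A⁻².
  So H⁻¹ = kg⁻¹·m⁻²·s²·A².
  S = kg⁻¹·m⁻²·s³·A².
  kat = s⁻¹·mol.
  Combining: Ω²·mol·H⁻¹·S·kat = (kg²·m⁴·s⁻⁶·A⁻⁴) · mol · (kg⁻¹·m⁻²·s²·A²) · (kg⁻¹·m⁻²·s³·A²) · (s⁻¹·mol) = s⁻²·mol².
Right side:
  Pa = N/m² (pressure = force per area),
      = kg·m⁻¹·s⁻².
  kat = mol/s = s⁻¹·mol (catalytic activity).
  F = C/V (capacitance = charge per voltage),
      = A·s/(kg·m²·s⁻³·A⁻¹) (substituting C and V),
      = kg⁻¹·m⁻²·s⁴·A².
  So F⁻¹ = kg·m²·s⁻⁴·A⁻².
  S = 1/Ω (conductance is reciprocal resistance),
      = kg⁻¹·m⁻²·s³·A².
  Ω = V/A (resistance = voltage per current),
      = kg·m²·s⁻³·A⁻².
  So Ω² = kg²·m⁴·s⁻⁶·A⁻⁴.
  H = Wb/A (inductance = flux per current),
      = kg·m²·s⁻²·A⁻².
  So H⁻² = kg⁻²·m⁻⁴·s⁴·A⁴.
  Combining: Pa·kat·F⁻¹·S·s²·mol·Ω²·H⁻² = (kg·m⁻¹·s⁻²) · (s⁻¹·mol) · (kg·m²·s⁻⁴·A⁻²) · (kg⁻¹·m⁻²·s³·A²) · s² · mol · (kg²·m⁴·s⁻⁶·A⁻⁴) · (kg⁻²·m⁻⁴·s⁴·A⁴) = kg·m⁻¹·s⁻⁴·mol².
Left is s⁻²·mol²; right is kg·m⁻¹·s⁻⁴·mol² — different.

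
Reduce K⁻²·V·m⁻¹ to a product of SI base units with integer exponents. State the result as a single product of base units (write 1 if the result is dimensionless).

V = W/A (potential = power per current),
    = kg·m²·s⁻³·A⁻¹.
Combining: K⁻²·V·m⁻¹ = K⁻² · (kg·m²·s⁻³·A⁻¹) · m⁻¹ = kg·m·s⁻³·A⁻¹·K⁻².

kg·m·s⁻³·A⁻¹·K⁻²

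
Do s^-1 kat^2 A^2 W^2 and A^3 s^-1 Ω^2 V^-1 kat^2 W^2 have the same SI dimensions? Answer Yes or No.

Left side:
  kat = mol/s = s⁻¹·mol (catalytic activity).
  So kat² = s⁻²·mol².
  W = J/s (power = energy per time),
      = kg·m²·s⁻³.
  So W² = kg²·m⁴·s⁻⁶.
  Combining: s⁻¹·kat²·A²·W² = s⁻¹ · (s⁻²·mol²) · A² · (kg²·m⁴·s⁻⁶) = kg²·m⁴·s⁻⁹·A²·mol².
Right side:
  Ω = kg·m²·s⁻³·A⁻².
  So Ω² = kg²·m⁴·s⁻⁶·A⁻⁴.
  V = kg·m²·s⁻³·A⁻¹.
  So V⁻¹ = kg⁻¹·m⁻²·s³·A.
  kat = s⁻¹·mol.
  So kat² = s⁻²·mol².
  W = kg·m²·s⁻³.
  So W² = kg²·m⁴·s⁻⁶.
  Combining: A³·s⁻¹·Ω²·V⁻¹·kat²·W² = A³ · s⁻¹ · (kg²·m⁴·s⁻⁶·A⁻⁴) · (kg⁻¹·m⁻²·s³·A) · (s⁻²·mol²) · (kg²·m⁴·s⁻⁶) = kg³·m⁶·s⁻¹²·mol².
Left is kg²·m⁴·s⁻⁹·A²·mol²; right is kg³·m⁶·s⁻¹²·mol² — different.

No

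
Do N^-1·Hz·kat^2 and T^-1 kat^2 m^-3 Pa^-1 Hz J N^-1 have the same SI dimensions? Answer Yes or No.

No

Left side:
  N = kg·m/s² = kg·m·s⁻² (force = mass × acceleration).
  So N⁻¹ = kg⁻¹·m⁻¹·s².
  Hz = 1/s = s⁻¹ (frequency is cycles per second).
  kat = mol/s = s⁻¹·mol (catalytic activity).
  So kat² = s⁻²·mol².
  Combining: N⁻¹·Hz·kat² = (kg⁻¹·m⁻¹·s²) · s⁻¹ · (s⁻²·mol²) = kg⁻¹·m⁻¹·s⁻¹·mol².
Right side:
  T = kg·s⁻²·A⁻¹.
  So T⁻¹ = kg⁻¹·s²·A.
  kat = s⁻¹·mol.
  So kat² = s⁻²·mol².
  Pa = kg·m⁻¹·s⁻².
  So Pa⁻¹ = kg⁻¹·m·s².
  Hz = s⁻¹.
  J = kg·m²·s⁻².
  N = kg·m·s⁻².
  So N⁻¹ = kg⁻¹·m⁻¹·s².
  Combining: T⁻¹·kat²·m⁻³·Pa⁻¹·Hz·J·N⁻¹ = (kg⁻¹·s²·A) · (s⁻²·mol²) · m⁻³ · (kg⁻¹·m·s²) · s⁻¹ · (kg·m²·s⁻²) · (kg⁻¹·m⁻¹·s²) = kg⁻²·m⁻¹·s·A·mol².
Left is kg⁻¹·m⁻¹·s⁻¹·mol²; right is kg⁻²·m⁻¹·s·A·mol² — different.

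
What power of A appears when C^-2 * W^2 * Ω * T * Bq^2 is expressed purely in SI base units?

-5

C = A·s = s·A (charge = current × time).
So C⁻² = s⁻²·A⁻².
W = J/s (power = energy per time),
    = kg·m²·s⁻³.
So W² = kg²·m⁴·s⁻⁶.
Ω = V/A (resistance = voltage per current),
    = kg·m²·s⁻³·A⁻².
T = Wb/m² (flux density = flux per area),
    = kg·s⁻²·A⁻¹.
Bq = 1/s = s⁻¹ (activity is decays per second).
So Bq² = s⁻².
Combining: C⁻²·W²·Ω·T·Bq² = (s⁻²·A⁻²) · (kg²·m⁴·s⁻⁶) · (kg·m²·s⁻³·A⁻²) · (kg·s⁻²·A⁻¹) · s⁻² = kg⁴·m⁶·s⁻¹⁵·A⁻⁵.
The exponent of A is -5.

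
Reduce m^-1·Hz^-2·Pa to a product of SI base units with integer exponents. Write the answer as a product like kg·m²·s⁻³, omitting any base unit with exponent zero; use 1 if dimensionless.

Hz = 1/s = s⁻¹ (frequency is cycles per second).
So Hz⁻² = s².
Pa = N/m² (pressure = force per area),
    = kg·m⁻¹·s⁻².
Combining: m⁻¹·Hz⁻²·Pa = m⁻¹ · s² · (kg·m⁻¹·s⁻²) = kg·m⁻².

kg·m⁻²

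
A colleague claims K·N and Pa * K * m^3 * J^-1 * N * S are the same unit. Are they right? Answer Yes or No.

No

Left side:
  N = kg·m/s² = kg·m·s⁻² (force = mass × acceleration).
  Combining: K·N = K · (kg·m·s⁻²) = kg·m·s⁻²·K.
Right side:
  Pa = kg·m⁻¹·s⁻².
  J = kg·m²·s⁻².
  So J⁻¹ = kg⁻¹·m⁻²·s².
  N = kg·m·s⁻².
  S = kg⁻¹·m⁻²·s³·A².
  Combining: Pa·K·m³·J⁻¹·N·S = (kg·m⁻¹·s⁻²) · K · m³ · (kg⁻¹·m⁻²·s²) · (kg·m·s⁻²) · (kg⁻¹·m⁻²·s³·A²) = m⁻¹·s·A²·K.
Left is kg·m·s⁻²·K; right is m⁻¹·s·A²·K — different.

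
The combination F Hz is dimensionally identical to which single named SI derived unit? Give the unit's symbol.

S

F = kg⁻¹·m⁻²·s⁴·A².
Hz = s⁻¹.
Combining: F·Hz = (kg⁻¹·m⁻²·s⁴·A²) · s⁻¹ = kg⁻¹·m⁻²·s³·A².
kg⁻¹·m⁻²·s³·A² is the base-SI form of the siemens.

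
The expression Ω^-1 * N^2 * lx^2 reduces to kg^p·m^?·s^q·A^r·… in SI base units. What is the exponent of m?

Ω = V/A (resistance = voltage per current),
    = kg·m²·s⁻³·A⁻².
So Ω⁻¹ = kg⁻¹·m⁻²·s³·A².
N = kg·m/s² = kg·m·s⁻² (force = mass × acceleration).
So N² = kg²·m²·s⁻⁴.
lx = lm/m² (illuminance = luminous flux per area),
    = m⁻²·cd.
So lx² = m⁻⁴·cd².
Combining: Ω⁻¹·N²·lx² = (kg⁻¹·m⁻²·s³·A²) · (kg²·m²·s⁻⁴) · (m⁻⁴·cd²) = kg·m⁻⁴·s⁻¹·A²·cd².
The exponent of m is -4.

-4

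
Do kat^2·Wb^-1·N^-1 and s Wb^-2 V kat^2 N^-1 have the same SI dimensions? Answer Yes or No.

Yes

Left side:
  kat = mol/s = s⁻¹·mol (catalytic activity).
  So kat² = s⁻²·mol².
  Wb = V·s (flux: a volt is a weber per second),
      = kg·m²·s⁻²·A⁻¹.
  So Wb⁻¹ = kg⁻¹·m⁻²·s²·A.
  N = kg·m/s² = kg·m·s⁻² (force = mass × acceleration).
  So N⁻¹ = kg⁻¹·m⁻¹·s².
  Combining: kat²·Wb⁻¹·N⁻¹ = (s⁻²·mol²) · (kg⁻¹·m⁻²·s²·A) · (kg⁻¹·m⁻¹·s²) = kg⁻²·m⁻³·s²·A·mol².
Right side:
  Wb = kg·m²·s⁻²·A⁻¹.
  So Wb⁻² = kg⁻²·m⁻⁴·s⁴·A².
  V = kg·m²·s⁻³·A⁻¹.
  kat = s⁻¹·mol.
  So kat² = s⁻²·mol².
  N = kg·m·s⁻².
  So N⁻¹ = kg⁻¹·m⁻¹·s².
  Combining: s·Wb⁻²·V·kat²·N⁻¹ = s · (kg⁻²·m⁻⁴·s⁴·A²) · (kg·m²·s⁻³·A⁻¹) · (s⁻²·mol²) · (kg⁻¹·m⁻¹·s²) = kg⁻²·m⁻³·s²·A·mol².
Both reduce to kg⁻²·m⁻³·s²·A·mol².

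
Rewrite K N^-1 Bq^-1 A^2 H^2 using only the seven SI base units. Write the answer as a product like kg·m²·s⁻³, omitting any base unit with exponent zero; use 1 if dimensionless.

kg·m³·s⁻¹·A⁻²·K

N = kg·m·s⁻².
So N⁻¹ = kg⁻¹·m⁻¹·s².
Bq = s⁻¹.
So Bq⁻¹ = s.
H = kg·m²·s⁻²·A⁻².
So H² = kg²·m⁴·s⁻⁴·A⁻⁴.
Combining: K·N⁻¹·Bq⁻¹·A²·H² = K · (kg⁻¹·m⁻¹·s²) · s · A² · (kg²·m⁴·s⁻⁴·A⁻⁴) = kg·m³·s⁻¹·A⁻²·K.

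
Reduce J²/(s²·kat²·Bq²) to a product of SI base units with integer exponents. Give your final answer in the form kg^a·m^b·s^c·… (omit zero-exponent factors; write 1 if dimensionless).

kg²·m⁴·s⁻²·mol⁻²

J = N·m (work = force × distance),
    = kg·m²·s⁻².
So J² = kg²·m⁴·s⁻⁴.
kat = mol/s = s⁻¹·mol (catalytic activity).
So kat⁻² = s²·mol⁻².
Bq = 1/s = s⁻¹ (activity is decays per second).
So Bq⁻² = s².
Combining: s⁻²·J²·kat⁻²·Bq⁻² = s⁻² · (kg²·m⁴·s⁻⁴) · (s²·mol⁻²) · s² = kg²·m⁴·s⁻²·mol⁻².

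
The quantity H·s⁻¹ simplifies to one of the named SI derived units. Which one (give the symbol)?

H = kg·m²·s⁻²·A⁻².
Combining: H·s⁻¹ = (kg·m²·s⁻²·A⁻²) · s⁻¹ = kg·m²·s⁻³·A⁻².
kg·m²·s⁻³·A⁻² is the base-SI form of the ohm.

Ω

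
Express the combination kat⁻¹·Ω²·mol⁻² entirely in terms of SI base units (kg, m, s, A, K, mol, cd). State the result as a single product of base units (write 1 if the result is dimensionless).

kg²·m⁴·s⁻⁵·A⁻⁴·mol⁻³

kat = mol/s = s⁻¹·mol (catalytic activity).
So kat⁻¹ = s·mol⁻¹.
Ω = V/A (resistance = voltage per current),
    = kg·m²·s⁻³·A⁻².
So Ω² = kg²·m⁴·s⁻⁶·A⁻⁴.
Combining: kat⁻¹·Ω²·mol⁻² = (s·mol⁻¹) · (kg²·m⁴·s⁻⁶·A⁻⁴) · mol⁻² = kg²·m⁴·s⁻⁵·A⁻⁴·mol⁻³.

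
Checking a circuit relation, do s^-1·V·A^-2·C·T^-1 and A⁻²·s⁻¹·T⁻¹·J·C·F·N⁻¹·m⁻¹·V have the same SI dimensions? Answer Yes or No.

Left side:
  V = kg·m²·s⁻³·A⁻¹.
  C = s·A.
  T = kg·s⁻²·A⁻¹.
  So T⁻¹ = kg⁻¹·s²·A.
  Combining: s⁻¹·V·A⁻²·C·T⁻¹ = s⁻¹ · (kg·m²·s⁻³·A⁻¹) · A⁻² · (s·A) · (kg⁻¹·s²·A) = m²·s⁻¹·A⁻¹.
Right side:
  T = Wb/m² (flux density = flux per area),
      = kg·s⁻²·A⁻¹.
  So T⁻¹ = kg⁻¹·s²·A.
  J = N·m (work = force × distance),
      = kg·m²·s⁻².
  C = A·s = s·A (charge = current × time).
  F = C/V (capacitance = charge per voltage),
      = A·s/(kg·m²·s⁻³·A⁻¹) (substituting C and V),
      = kg⁻¹·m⁻²·s⁴·A².
  N = kg·m/s² = kg·m·s⁻² (force = mass × acceleration).
  So N⁻¹ = kg⁻¹·m⁻¹·s².
  V = W/A (potential = power per current),
      = kg·m²·s⁻³·A⁻¹.
  Combining: A⁻²·s⁻¹·T⁻¹·J·C·F·N⁻¹·m⁻¹·V = A⁻² · s⁻¹ · (kg⁻¹·s²·A) · (kg·m²·s⁻²) · (s·A) · (kg⁻¹·m⁻²·s⁴·A²) · (kg⁻¹·m⁻¹·s²) · m⁻¹ · (kg·m²·s⁻³·A⁻¹) = kg⁻¹·s³·A.
Left is m²·s⁻¹·A⁻¹; right is kg⁻¹·s³·A — different.

No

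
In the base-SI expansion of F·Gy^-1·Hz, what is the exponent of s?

F = kg⁻¹·m⁻²·s⁴·A².
Gy = m²·s⁻².
So Gy⁻¹ = m⁻²·s².
Hz = s⁻¹.
Combining: F·Gy⁻¹·Hz = (kg⁻¹·m⁻²·s⁴·A²) · (m⁻²·s²) · s⁻¹ = kg⁻¹·m⁻⁴·s⁵·A².
The exponent of s is 5.

5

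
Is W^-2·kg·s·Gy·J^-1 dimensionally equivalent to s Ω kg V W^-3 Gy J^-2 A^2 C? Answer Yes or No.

Yes

Left side:
  W = J/s (power = energy per time),
      = kg·m²·s⁻³.
  So W⁻² = kg⁻²·m⁻⁴·s⁶.
  Gy = J/kg (absorbed dose = energy per mass),
      = m²·s⁻².
  J = N·m (work = force × distance),
      = kg·m²·s⁻².
  So J⁻¹ = kg⁻¹·m⁻²·s².
  Combining: W⁻²·kg·s·Gy·J⁻¹ = (kg⁻²·m⁻⁴·s⁶) · kg · s · (m²·s⁻²) · (kg⁻¹·m⁻²·s²) = kg⁻²·m⁻⁴·s⁷.
Right side:
  Ω = kg·m²·s⁻³·A⁻².
  V = kg·m²·s⁻³·A⁻¹.
  W = kg·m²·s⁻³.
  So W⁻³ = kg⁻³·m⁻⁶·s⁹.
  Gy = m²·s⁻².
  J = kg·m²·s⁻².
  So J⁻² = kg⁻²·m⁻⁴·s⁴.
  C = s·A.
  Combining: s·Ω·kg·V·W⁻³·Gy·J⁻²·A²·C = s · (kg·m²·s⁻³·A⁻²) · kg · (kg·m²·s⁻³·A⁻¹) · (kg⁻³·m⁻⁶·s⁹) · (m²·s⁻²) · (kg⁻²·m⁻⁴·s⁴) · A² · (s·A) = kg⁻²·m⁻⁴·s⁷.
Both reduce to kg⁻²·m⁻⁴·s⁷.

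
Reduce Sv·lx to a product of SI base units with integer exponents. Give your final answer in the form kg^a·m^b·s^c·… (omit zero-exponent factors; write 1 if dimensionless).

Sv = m²·s⁻².
lx = m⁻²·cd.
Combining: Sv·lx = (m²·s⁻²) · (m⁻²·cd) = s⁻²·cd.

s⁻²·cd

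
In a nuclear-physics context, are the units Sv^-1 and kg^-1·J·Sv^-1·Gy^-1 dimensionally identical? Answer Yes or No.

Left side:
  Sv = J/kg (equivalent dose = energy per mass),
      = m²·s⁻².
  So Sv⁻¹ = m⁻²·s².
Right side:
  J = kg·m²·s⁻².
  Sv = m²·s⁻².
  So Sv⁻¹ = m⁻²·s².
  Gy = m²·s⁻².
  So Gy⁻¹ = m⁻²·s².
  Combining: kg⁻¹·J·Sv⁻¹·Gy⁻¹ = kg⁻¹ · (kg·m²·s⁻²) · (m⁻²·s²) · (m⁻²·s²) = m⁻²·s².
Both reduce to m⁻²·s².

Yes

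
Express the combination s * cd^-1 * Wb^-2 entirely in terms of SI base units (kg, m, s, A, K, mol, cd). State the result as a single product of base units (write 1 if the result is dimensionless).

Wb = V·s (flux: a volt is a weber per second),
    = kg·m²·s⁻²·A⁻¹.
So Wb⁻² = kg⁻²·m⁻⁴·s⁴·A².
Combining: s·cd⁻¹·Wb⁻² = s · cd⁻¹ · (kg⁻²·m⁻⁴·s⁴·A²) = kg⁻²·m⁻⁴·s⁵·A²·cd⁻¹.

kg⁻²·m⁻⁴·s⁵·A²·cd⁻¹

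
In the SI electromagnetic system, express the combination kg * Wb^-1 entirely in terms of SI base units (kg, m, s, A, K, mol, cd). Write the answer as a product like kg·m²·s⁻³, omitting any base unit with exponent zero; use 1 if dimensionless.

m⁻²·s²·A

Wb = V·s (flux: a volt is a weber per second),
    = kg·m²·s⁻²·A⁻¹.
So Wb⁻¹ = kg⁻¹·m⁻²·s²·A.
Combining: kg·Wb⁻¹ = kg · (kg⁻¹·m⁻²·s²·A) = m⁻²·s²·A.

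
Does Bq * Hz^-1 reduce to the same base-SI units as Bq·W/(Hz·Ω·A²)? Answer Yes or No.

Left side:
  Bq = 1/s = s⁻¹ (activity is decays per second).
  Hz = 1/s = s⁻¹ (frequency is cycles per second).
  So Hz⁻¹ = s.
  Combining: Bq·Hz⁻¹ = s⁻¹ · s = 1.
Right side:
  Hz = 1/s = s⁻¹ (frequency is cycles per second).
  So Hz⁻¹ = s.
  Ω = V/A (resistance = voltage per current),
      = kg·m²·s⁻³·A⁻².
  So Ω⁻¹ = kg⁻¹·m⁻²·s³·A².
  Bq = 1/s = s⁻¹ (activity is decays per second).
  W = J/s (power = energy per time),
      = kg·m²·s⁻³.
  Combining: Hz⁻¹·Ω⁻¹·A⁻²·Bq·W = s · (kg⁻¹·m⁻²·s³·A²) · A⁻² · s⁻¹ · (kg·m²·s⁻³) = 1.
Both reduce to 1.

Yes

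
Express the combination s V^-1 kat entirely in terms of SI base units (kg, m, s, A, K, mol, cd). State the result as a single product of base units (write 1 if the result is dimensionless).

V = kg·m²·s⁻³·A⁻¹.
So V⁻¹ = kg⁻¹·m⁻²·s³·A.
kat = s⁻¹·mol.
Combining: s·V⁻¹·kat = s · (kg⁻¹·m⁻²·s³·A) · (s⁻¹·mol) = kg⁻¹·m⁻²·s³·A·mol.

kg⁻¹·m⁻²·s³·A·mol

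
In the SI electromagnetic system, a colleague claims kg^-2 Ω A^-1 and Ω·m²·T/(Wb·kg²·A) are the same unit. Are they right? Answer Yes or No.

Left side:
  Ω = kg·m²·s⁻³·A⁻².
  Combining: kg⁻²·Ω·A⁻¹ = kg⁻² · (kg·m²·s⁻³·A⁻²) · A⁻¹ = kg⁻¹·m²·s⁻³·A⁻³.
Right side:
  Wb = V·s (flux: a volt is a weber per second),
      = kg·m²·s⁻²·A⁻¹.
  So Wb⁻¹ = kg⁻¹·m⁻²·s²·A.
  Ω = V/A (resistance = voltage per current),
      = kg·m²·s⁻³·A⁻².
  T = Wb/m² (flux density = flux per area),
      = kg·s⁻²·A⁻¹.
  Combining: Wb⁻¹·kg⁻²·A⁻¹·Ω·m²·T = (kg⁻¹·m⁻²·s²·A) · kg⁻² · A⁻¹ · (kg·m²·s⁻³·A⁻²) · m² · (kg·s⁻²·A⁻¹) = kg⁻¹·m²·s⁻³·A⁻³.
Both reduce to kg⁻¹·m²·s⁻³·A⁻³.

Yes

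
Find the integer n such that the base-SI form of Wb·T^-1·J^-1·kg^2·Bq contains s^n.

Wb = V·s (flux: a volt is a weber per second),
    = kg·m²·s⁻²·A⁻¹.
T = Wb/m² (flux density = flux per area),
    = kg·s⁻²·A⁻¹.
So T⁻¹ = kg⁻¹·s²·A.
J = N·m (work = force × distance),
    = kg·m²·s⁻².
So J⁻¹ = kg⁻¹·m⁻²·s².
Bq = 1/s = s⁻¹ (activity is decays per second).
Combining: Wb·T⁻¹·J⁻¹·kg²·Bq = (kg·m²·s⁻²·A⁻¹) · (kg⁻¹·s²·A) · (kg⁻¹·m⁻²·s²) · kg² · s⁻¹ = kg·s.
The exponent of s is 1.

1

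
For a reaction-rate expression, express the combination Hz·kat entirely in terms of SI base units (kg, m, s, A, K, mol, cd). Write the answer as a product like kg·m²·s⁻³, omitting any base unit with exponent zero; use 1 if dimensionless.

Hz = 1/s = s⁻¹ (frequency is cycles per second).
kat = mol/s = s⁻¹·mol (catalytic activity).
Combining: Hz·kat = s⁻¹ · (s⁻¹·mol) = s⁻²·mol.

s⁻²·mol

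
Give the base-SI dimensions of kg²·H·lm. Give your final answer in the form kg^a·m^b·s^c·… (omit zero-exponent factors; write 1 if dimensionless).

kg³·m²·s⁻²·A⁻²·cd

H = kg·m²·s⁻²·A⁻².
lm = cd.
Combining: kg²·H·lm = kg² · (kg·m²·s⁻²·A⁻²) · cd = kg³·m²·s⁻²·A⁻²·cd.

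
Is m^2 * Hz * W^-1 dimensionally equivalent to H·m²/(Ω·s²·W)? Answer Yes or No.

Yes

Left side:
  Hz = s⁻¹.
  W = kg·m²·s⁻³.
  So W⁻¹ = kg⁻¹·m⁻²·s³.
  Combining: m²·Hz·W⁻¹ = m² · s⁻¹ · (kg⁻¹·m⁻²·s³) = kg⁻¹·s².
Right side:
  H = kg·m²·s⁻²·A⁻².
  Ω = kg·m²·s⁻³·A⁻².
  So Ω⁻¹ = kg⁻¹·m⁻²·s³·A².
  W = kg·m²·s⁻³.
  So W⁻¹ = kg⁻¹·m⁻²·s³.
  Combining: H·Ω⁻¹·s⁻²·W⁻¹·m² = (kg·m²·s⁻²·A⁻²) · (kg⁻¹·m⁻²·s³·A²) · s⁻² · (kg⁻¹·m⁻²·s³) · m² = kg⁻¹·s².
Both reduce to kg⁻¹·s².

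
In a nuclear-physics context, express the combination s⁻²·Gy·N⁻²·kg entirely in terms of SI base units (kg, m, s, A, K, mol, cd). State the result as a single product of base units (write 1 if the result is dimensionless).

kg⁻¹

Gy = J/kg (absorbed dose = energy per mass),
    = m²·s⁻².
N = kg·m/s² = kg·m·s⁻² (force = mass × acceleration).
So N⁻² = kg⁻²·m⁻²·s⁴.
Combining: s⁻²·Gy·N⁻²·kg = s⁻² · (m²·s⁻²) · (kg⁻²·m⁻²·s⁴) · kg = kg⁻¹.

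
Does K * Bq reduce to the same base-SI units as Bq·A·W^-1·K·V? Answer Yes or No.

Left side:
  Bq = s⁻¹.
  Combining: K·Bq = K · s⁻¹ = s⁻¹·K.
Right side:
  Bq = s⁻¹.
  W = kg·m²·s⁻³.
  So W⁻¹ = kg⁻¹·m⁻²·s³.
  V = kg·m²·s⁻³·A⁻¹.
  Combining: Bq·A·W⁻¹·K·V = s⁻¹ · A · (kg⁻¹·m⁻²·s³) · K · (kg·m²·s⁻³·A⁻¹) = s⁻¹·K.
Both reduce to s⁻¹·K.

Yes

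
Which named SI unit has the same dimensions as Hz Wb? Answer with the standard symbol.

V

Hz = 1/s = s⁻¹ (frequency is cycles per second).
Wb = V·s (flux: a volt is a weber per second),
    = kg·m²·s⁻²·A⁻¹.
Combining: Hz·Wb = s⁻¹ · (kg·m²·s⁻²·A⁻¹) = kg·m²·s⁻³·A⁻¹.
kg·m²·s⁻³·A⁻¹ is the base-SI form of the volt.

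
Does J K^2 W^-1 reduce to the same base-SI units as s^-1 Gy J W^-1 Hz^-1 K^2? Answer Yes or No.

No

Left side:
  J = N·m (work = force × distance),
      = kg·m²·s⁻².
  W = J/s (power = energy per time),
      = kg·m²·s⁻³.
  So W⁻¹ = kg⁻¹·m⁻²·s³.
  Combining: J·K²·W⁻¹ = (kg·m²·s⁻²) · K² · (kg⁻¹·m⁻²·s³) = s·K².
Right side:
  Gy = m²·s⁻².
  J = kg·m²·s⁻².
  W = kg·m²·s⁻³.
  So W⁻¹ = kg⁻¹·m⁻²·s³.
  Hz = s⁻¹.
  So Hz⁻¹ = s.
  Combining: s⁻¹·Gy·J·W⁻¹·Hz⁻¹·K² = s⁻¹ · (m²·s⁻²) · (kg·m²·s⁻²) · (kg⁻¹·m⁻²·s³) · s · K² = m²·s⁻¹·K².
Left is s·K²; right is m²·s⁻¹·K² — different.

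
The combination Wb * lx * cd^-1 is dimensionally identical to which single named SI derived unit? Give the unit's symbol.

T

Wb = V·s (flux: a volt is a weber per second),
    = kg·m²·s⁻²·A⁻¹.
lx = lm/m² (illuminance = luminous flux per area),
    = m⁻²·cd.
Combining: Wb·lx·cd⁻¹ = (kg·m²·s⁻²·A⁻¹) · (m⁻²·cd) · cd⁻¹ = kg·s⁻²·A⁻¹.
kg·s⁻²·A⁻¹ is the base-SI form of the tesla.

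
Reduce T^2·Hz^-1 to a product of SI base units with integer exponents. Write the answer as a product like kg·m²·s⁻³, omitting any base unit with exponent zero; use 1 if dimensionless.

T = Wb/m² (flux density = flux per area),
    = kg·s⁻²·A⁻¹.
So T² = kg²·s⁻⁴·A⁻².
Hz = 1/s = s⁻¹ (frequency is cycles per second).
So Hz⁻¹ = s.
Combining: T²·Hz⁻¹ = (kg²·s⁻⁴·A⁻²) · s = kg²·s⁻³·A⁻².

kg²·s⁻³·A⁻²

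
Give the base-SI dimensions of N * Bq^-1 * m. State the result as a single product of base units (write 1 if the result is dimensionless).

N = kg·m/s² = kg·m·s⁻² (force = mass × acceleration).
Bq = 1/s = s⁻¹ (activity is decays per second).
So Bq⁻¹ = s.
Combining: N·Bq⁻¹·m = (kg·m·s⁻²) · s · m = kg·m²·s⁻¹.

kg·m²·s⁻¹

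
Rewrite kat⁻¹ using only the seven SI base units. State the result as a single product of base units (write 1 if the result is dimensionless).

s·mol⁻¹

kat = s⁻¹·mol.
So kat⁻¹ = s·mol⁻¹.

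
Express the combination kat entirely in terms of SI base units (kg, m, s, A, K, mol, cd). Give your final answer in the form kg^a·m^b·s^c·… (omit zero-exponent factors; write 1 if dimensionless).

kat = mol/s = s⁻¹·mol (catalytic activity).

s⁻¹·mol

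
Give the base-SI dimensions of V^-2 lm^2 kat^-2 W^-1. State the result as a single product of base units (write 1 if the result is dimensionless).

kg⁻³·m⁻⁶·s¹¹·A²·mol⁻²·cd²

V = W/A (potential = power per current),
    = kg·m²·s⁻³·A⁻¹.
So V⁻² = kg⁻²·m⁻⁴·s⁶·A².
lm = cd·sr = cd (luminous flux; sr is dimensionless).
So lm² = cd².
kat = mol/s = s⁻¹·mol (catalytic activity).
So kat⁻² = s²·mol⁻².
W = J/s (power = energy per time),
    = kg·m²·s⁻³.
So W⁻¹ = kg⁻¹·m⁻²·s³.
Combining: V⁻²·lm²·kat⁻²·W⁻¹ = (kg⁻²·m⁻⁴·s⁶·A²) · cd² · (s²·mol⁻²) · (kg⁻¹·m⁻²·s³) = kg⁻³·m⁻⁶·s¹¹·A²·mol⁻²·cd².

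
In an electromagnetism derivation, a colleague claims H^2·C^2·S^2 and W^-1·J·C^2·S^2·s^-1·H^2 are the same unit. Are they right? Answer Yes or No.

Yes

Left side:
  H = kg·m²·s⁻²·A⁻².
  So H² = kg²·m⁴·s⁻⁴·A⁻⁴.
  C = s·A.
  So C² = s²·A².
  S = kg⁻¹·m⁻²·s³·A².
  So S² = kg⁻²·m⁻⁴·s⁶·A⁴.
  Combining: H²·C²·S² = (kg²·m⁴·s⁻⁴·A⁻⁴) · (s²·A²) · (kg⁻²·m⁻⁴·s⁶·A⁴) = s⁴·A².
Right side:
  W = kg·m²·s⁻³.
  So W⁻¹ = kg⁻¹·m⁻²·s³.
  J = kg·m²·s⁻².
  C = s·A.
  So C² = s²·A².
  S = kg⁻¹·m⁻²·s³·A².
  So S² = kg⁻²·m⁻⁴·s⁶·A⁴.
  H = kg·m²·s⁻²·A⁻².
  So H² = kg²·m⁴·s⁻⁴·A⁻⁴.
  Combining: W⁻¹·J·C²·S²·s⁻¹·H² = (kg⁻¹·m⁻²·s³) · (kg·m²·s⁻²) · (s²·A²) · (kg⁻²·m⁻⁴·s⁶·A⁴) · s⁻¹ · (kg²·m⁴·s⁻⁴·A⁻⁴) = s⁴·A².
Both reduce to s⁴·A².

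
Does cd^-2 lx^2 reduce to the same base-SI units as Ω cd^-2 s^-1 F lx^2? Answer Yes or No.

Left side:
  lx = lm/m² (illuminance = luminous flux per area),
      = m⁻²·cd.
  So lx² = m⁻⁴·cd².
  Combining: cd⁻²·lx² = cd⁻² · (m⁻⁴·cd²) = m⁻⁴.
Right side:
  Ω = kg·m²·s⁻³·A⁻².
  F = kg⁻¹·m⁻²·s⁴·A².
  lx = m⁻²·cd.
  So lx² = m⁻⁴·cd².
  Combining: Ω·cd⁻²·s⁻¹·F·lx² = (kg·m²·s⁻³·A⁻²) · cd⁻² · s⁻¹ · (kg⁻¹·m⁻²·s⁴·A²) · (m⁻⁴·cd²) = m⁻⁴.
Both reduce to m⁻⁴.

Yes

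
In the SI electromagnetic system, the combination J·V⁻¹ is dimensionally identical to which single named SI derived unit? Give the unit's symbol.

C

J = kg·m²·s⁻².
V = kg·m²·s⁻³·A⁻¹.
So V⁻¹ = kg⁻¹·m⁻²·s³·A.
Combining: J·V⁻¹ = (kg·m²·s⁻²) · (kg⁻¹·m⁻²·s³·A) = s·A.
s·A is the base-SI form of the coulomb.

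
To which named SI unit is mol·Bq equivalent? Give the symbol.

kat

Bq = s⁻¹.
Combining: mol·Bq = mol · s⁻¹ = s⁻¹·mol.
s⁻¹·mol is the base-SI form of the katal.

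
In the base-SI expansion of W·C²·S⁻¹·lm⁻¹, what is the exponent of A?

W = kg·m²·s⁻³.
C = s·A.
So C² = s²·A².
S = kg⁻¹·m⁻²·s³·A².
So S⁻¹ = kg·m²·s⁻³·A⁻².
lm = cd.
So lm⁻¹ = cd⁻¹.
Combining: W·C²·S⁻¹·lm⁻¹ = (kg·m²·s⁻³) · (s²·A²) · (kg·m²·s⁻³·A⁻²) · cd⁻¹ = kg²·m⁴·s⁻⁴·cd⁻¹.
The exponent of A is 0.

0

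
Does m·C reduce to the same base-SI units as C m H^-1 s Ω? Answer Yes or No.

Yes

Left side:
  C = s·A.
  Combining: m·C = m · (s·A) = m·s·A.
Right side:
  C = A·s = s·A (charge = current × time).
  H = Wb/A (inductance = flux per current),
      = kg·m²·s⁻²·A⁻².
  So H⁻¹ = kg⁻¹·m⁻²·s²·A².
  Ω = V/A (resistance = voltage per current),
      = kg·m²·s⁻³·A⁻².
  Combining: C·m·H⁻¹·s·Ω = (s·A) · m · (kg⁻¹·m⁻²·s²·A²) · s · (kg·m²·s⁻³·A⁻²) = m·s·A.
Both reduce to m·s·A.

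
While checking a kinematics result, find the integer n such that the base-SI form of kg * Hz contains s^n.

Hz = 1/s = s⁻¹ (frequency is cycles per second).
Combining: kg·Hz = kg · s⁻¹ = kg·s⁻¹.
The exponent of s is -1.

-1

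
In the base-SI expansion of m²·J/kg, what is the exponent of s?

J = N·m (work = force × distance),
    = kg·m²·s⁻².
Combining: m²·kg⁻¹·J = m² · kg⁻¹ · (kg·m²·s⁻²) = m⁴·s⁻².
The exponent of s is -2.

-2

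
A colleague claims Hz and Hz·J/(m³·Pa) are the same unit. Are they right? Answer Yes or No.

Yes

Left side:
  Hz = s⁻¹.
Right side:
  Hz = s⁻¹.
  J = kg·m²·s⁻².
  Pa = kg·m⁻¹·s⁻².
  So Pa⁻¹ = kg⁻¹·m·s².
  Combining: Hz·m⁻³·J·Pa⁻¹ = s⁻¹ · m⁻³ · (kg·m²·s⁻²) · (kg⁻¹·m·s²) = s⁻¹.
Both reduce to s⁻¹.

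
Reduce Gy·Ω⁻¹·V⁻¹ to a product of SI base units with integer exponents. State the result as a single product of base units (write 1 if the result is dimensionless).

Gy = J/kg (absorbed dose = energy per mass),
    = m²·s⁻².
Ω = V/A (resistance = voltage per current),
    = kg·m²·s⁻³·A⁻².
So Ω⁻¹ = kg⁻¹·m⁻²·s³·A².
V = W/A (potential = power per current),
    = kg·m²·s⁻³·A⁻¹.
So V⁻¹ = kg⁻¹·m⁻²·s³·A.
Combining: Gy·Ω⁻¹·V⁻¹ = (m²·s⁻²) · (kg⁻¹·m⁻²·s³·A²) · (kg⁻¹·m⁻²·s³·A) = kg⁻²·m⁻²·s⁴·A³.

kg⁻²·m⁻²·s⁴·A³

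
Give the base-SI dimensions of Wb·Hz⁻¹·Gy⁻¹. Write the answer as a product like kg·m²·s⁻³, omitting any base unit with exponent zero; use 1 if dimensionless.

Wb = V·s (flux: a volt is a weber per second),
    = kg·m²·s⁻²·A⁻¹.
Hz = 1/s = s⁻¹ (frequency is cycles per second).
So Hz⁻¹ = s.
Gy = J/kg (absorbed dose = energy per mass),
    = m²·s⁻².
So Gy⁻¹ = m⁻²·s².
Combining: Wb·Hz⁻¹·Gy⁻¹ = (kg·m²·s⁻²·A⁻¹) · s · (m⁻²·s²) = kg·s·A⁻¹.

kg·s·A⁻¹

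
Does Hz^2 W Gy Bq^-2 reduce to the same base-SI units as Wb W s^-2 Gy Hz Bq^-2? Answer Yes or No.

No

Left side:
  Hz = 1/s = s⁻¹ (frequency is cycles per second).
  So Hz² = s⁻².
  W = J/s (power = energy per time),
      = kg·m²·s⁻³.
  Gy = J/kg (absorbed dose = energy per mass),
      = m²·s⁻².
  Bq = 1/s = s⁻¹ (activity is decays per second).
  So Bq⁻² = s².
  Combining: Hz²·W·Gy·Bq⁻² = s⁻² · (kg·m²·s⁻³) · (m²·s⁻²) · s² = kg·m⁴·s⁻⁵.
Right side:
  Wb = kg·m²·s⁻²·A⁻¹.
  W = kg·m²·s⁻³.
  Gy = m²·s⁻².
  Hz = s⁻¹.
  Bq = s⁻¹.
  So Bq⁻² = s².
  Combining: Wb·W·s⁻²·Gy·Hz·Bq⁻² = (kg·m²·s⁻²·A⁻¹) · (kg·m²·s⁻³) · s⁻² · (m²·s⁻²) · s⁻¹ · s² = kg²·m⁶·s⁻⁸·A⁻¹.
Left is kg·m⁴·s⁻⁵; right is kg²·m⁶·s⁻⁸·A⁻¹ — different.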